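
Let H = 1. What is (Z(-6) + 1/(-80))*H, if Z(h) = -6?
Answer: -481/80 ≈ -6.0125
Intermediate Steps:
(Z(-6) + 1/(-80))*H = (-6 + 1/(-80))*1 = (-6 - 1/80)*1 = -481/80*1 = -481/80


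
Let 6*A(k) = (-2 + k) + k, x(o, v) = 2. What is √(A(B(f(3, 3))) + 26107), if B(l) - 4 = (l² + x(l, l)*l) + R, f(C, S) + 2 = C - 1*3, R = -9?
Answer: √26105 ≈ 161.57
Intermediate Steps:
f(C, S) = -5 + C (f(C, S) = -2 + (C - 1*3) = -2 + (C - 3) = -2 + (-3 + C) = -5 + C)
B(l) = -5 + l² + 2*l (B(l) = 4 + ((l² + 2*l) - 9) = 4 + (-9 + l² + 2*l) = -5 + l² + 2*l)
A(k) = -⅓ + k/3 (A(k) = ((-2 + k) + k)/6 = (-2 + 2*k)/6 = -⅓ + k/3)
√(A(B(f(3, 3))) + 26107) = √((-⅓ + (-5 + (-5 + 3)² + 2*(-5 + 3))/3) + 26107) = √((-⅓ + (-5 + (-2)² + 2*(-2))/3) + 26107) = √((-⅓ + (-5 + 4 - 4)/3) + 26107) = √((-⅓ + (⅓)*(-5)) + 26107) = √((-⅓ - 5/3) + 26107) = √(-2 + 26107) = √26105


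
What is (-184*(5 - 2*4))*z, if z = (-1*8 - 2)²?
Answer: 55200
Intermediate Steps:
z = 100 (z = (-8 - 2)² = (-10)² = 100)
(-184*(5 - 2*4))*z = -184*(5 - 2*4)*100 = -184*(5 - 8)*100 = -184*(-3)*100 = 552*100 = 55200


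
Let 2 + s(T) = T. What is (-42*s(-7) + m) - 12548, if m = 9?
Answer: -12161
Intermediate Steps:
s(T) = -2 + T
(-42*s(-7) + m) - 12548 = (-42*(-2 - 7) + 9) - 12548 = (-42*(-9) + 9) - 12548 = (378 + 9) - 12548 = 387 - 12548 = -12161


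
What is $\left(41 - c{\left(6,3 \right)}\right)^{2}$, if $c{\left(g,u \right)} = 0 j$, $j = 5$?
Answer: $1681$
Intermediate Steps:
$c{\left(g,u \right)} = 0$ ($c{\left(g,u \right)} = 0 \cdot 5 = 0$)
$\left(41 - c{\left(6,3 \right)}\right)^{2} = \left(41 - 0\right)^{2} = \left(41 + 0\right)^{2} = 41^{2} = 1681$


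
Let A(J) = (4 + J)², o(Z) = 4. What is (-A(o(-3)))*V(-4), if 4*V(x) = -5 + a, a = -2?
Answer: 112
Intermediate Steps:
V(x) = -7/4 (V(x) = (-5 - 2)/4 = (¼)*(-7) = -7/4)
(-A(o(-3)))*V(-4) = -(4 + 4)²*(-7/4) = -1*8²*(-7/4) = -1*64*(-7/4) = -64*(-7/4) = 112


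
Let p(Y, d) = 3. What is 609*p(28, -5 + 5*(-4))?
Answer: 1827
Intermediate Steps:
609*p(28, -5 + 5*(-4)) = 609*3 = 1827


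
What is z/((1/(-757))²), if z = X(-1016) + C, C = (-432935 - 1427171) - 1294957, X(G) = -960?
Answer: -1808555824127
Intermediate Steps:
C = -3155063 (C = -1860106 - 1294957 = -3155063)
z = -3156023 (z = -960 - 3155063 = -3156023)
z/((1/(-757))²) = -3156023/((1/(-757))²) = -3156023/((-1/757)²) = -3156023/1/573049 = -3156023*573049 = -1808555824127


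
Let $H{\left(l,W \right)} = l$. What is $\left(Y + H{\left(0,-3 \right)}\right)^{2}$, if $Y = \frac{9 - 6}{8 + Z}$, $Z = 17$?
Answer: $\frac{9}{625} \approx 0.0144$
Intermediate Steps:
$Y = \frac{3}{25}$ ($Y = \frac{9 - 6}{8 + 17} = \frac{3}{25} \approx 0.12$)
$\left(Y + H{\left(0,-3 \right)}\right)^{2} = \left(\frac{3}{25} + 0\right)^{2} = \left(\frac{3}{25}\right)^{2} = \frac{9}{625}$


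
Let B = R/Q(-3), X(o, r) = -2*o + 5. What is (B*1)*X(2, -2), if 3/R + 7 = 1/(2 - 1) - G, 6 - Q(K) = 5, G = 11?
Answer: -3/17 ≈ -0.17647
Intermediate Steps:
Q(K) = 1 (Q(K) = 6 - 1*5 = 6 - 5 = 1)
X(o, r) = 5 - 2*o
R = -3/17 (R = 3/(-7 + (1/(2 - 1) - 1*11)) = 3/(-7 + (1/1 - 11)) = 3/(-7 + (1 - 11)) = 3/(-7 - 10) = 3/(-17) = 3*(-1/17) = -3/17 ≈ -0.17647)
B = -3/17 (B = -3/17/1 = -3/17*1 = -3/17 ≈ -0.17647)
(B*1)*X(2, -2) = (-3/17*1)*(5 - 2*2) = -3*(5 - 4)/17 = -3/17*1 = -3/17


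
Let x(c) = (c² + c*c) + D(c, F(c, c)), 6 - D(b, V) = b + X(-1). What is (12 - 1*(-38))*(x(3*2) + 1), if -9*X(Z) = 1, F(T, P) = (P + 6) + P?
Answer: 32900/9 ≈ 3655.6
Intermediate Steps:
F(T, P) = 6 + 2*P (F(T, P) = (6 + P) + P = 6 + 2*P)
X(Z) = -⅑ (X(Z) = -⅑*1 = -⅑)
D(b, V) = 55/9 - b (D(b, V) = 6 - (b - ⅑) = 6 - (-⅑ + b) = 6 + (⅑ - b) = 55/9 - b)
x(c) = 55/9 - c + 2*c² (x(c) = (c² + c*c) + (55/9 - c) = (c² + c²) + (55/9 - c) = 2*c² + (55/9 - c) = 55/9 - c + 2*c²)
(12 - 1*(-38))*(x(3*2) + 1) = (12 - 1*(-38))*((55/9 - 3*2 + 2*(3*2)²) + 1) = (12 + 38)*((55/9 - 1*6 + 2*6²) + 1) = 50*((55/9 - 6 + 2*36) + 1) = 50*((55/9 - 6 + 72) + 1) = 50*(649/9 + 1) = 50*(658/9) = 32900/9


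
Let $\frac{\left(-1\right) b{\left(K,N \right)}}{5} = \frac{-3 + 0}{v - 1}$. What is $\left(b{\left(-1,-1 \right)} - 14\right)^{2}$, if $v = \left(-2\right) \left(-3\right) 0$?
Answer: $841$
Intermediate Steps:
$v = 0$ ($v = 6 \cdot 0 = 0$)
$b{\left(K,N \right)} = -15$ ($b{\left(K,N \right)} = - 5 \frac{-3 + 0}{0 - 1} = - 5 \left(- \frac{3}{-1}\right) = - 5 \left(\left(-3\right) \left(-1\right)\right) = \left(-5\right) 3 = -15$)
$\left(b{\left(-1,-1 \right)} - 14\right)^{2} = \left(-15 - 14\right)^{2} = \left(-29\right)^{2} = 841$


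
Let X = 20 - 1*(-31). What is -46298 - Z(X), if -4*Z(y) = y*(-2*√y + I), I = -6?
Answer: -92749/2 - 51*√51/2 ≈ -46557.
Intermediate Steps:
X = 51 (X = 20 + 31 = 51)
Z(y) = -y*(-6 - 2*√y)/4 (Z(y) = -y*(-2*√y - 6)/4 = -y*(-6 - 2*√y)/4)
-46298 - Z(X) = -46298 - (51^(3/2)/2 + (3/2)*51) = -46298 - ((51*√51)/2 + 153/2) = -46298 - (51*√51/2 + 153/2) = -46298 - (153/2 + 51*√51/2) = -46298 + (-153/2 - 51*√51/2) = -92749/2 - 51*√51/2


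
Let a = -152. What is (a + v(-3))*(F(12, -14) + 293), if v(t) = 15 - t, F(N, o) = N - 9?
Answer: -39664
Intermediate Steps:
F(N, o) = -9 + N
(a + v(-3))*(F(12, -14) + 293) = (-152 + (15 - 1*(-3)))*((-9 + 12) + 293) = (-152 + (15 + 3))*(3 + 293) = (-152 + 18)*296 = -134*296 = -39664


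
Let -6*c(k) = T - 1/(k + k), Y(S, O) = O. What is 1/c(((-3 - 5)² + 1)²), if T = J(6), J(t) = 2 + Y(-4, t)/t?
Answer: -50700/25349 ≈ -2.0001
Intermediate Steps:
J(t) = 3 (J(t) = 2 + t/t = 2 + 1 = 3)
T = 3
c(k) = -½ + 1/(12*k) (c(k) = -(3 - 1/(k + k))/6 = -(3 - 1/(2*k))/6 = -½ + 1/(12*k))
1/c(((-3 - 5)² + 1)²) = 1/((1 - 6*((-3 - 5)² + 1)²)/(12*(((-3 - 5)² + 1)²))) = 1/((1 - 6*((-8)² + 1)²)/(12*(((-8)² + 1)²))) = 1/((1 - 6*(64 + 1)²)/(12*((64 + 1)²))) = 1/((1 - 6*65²)/(12*(65²))) = 1/((1/12)*(1 - 6*4225)/4225) = 1/((1/12)*(1/4225)*(1 - 25350)) = 1/((1/12)*(1/4225)*(-25349)) = 1/(-25349/50700) = -50700/25349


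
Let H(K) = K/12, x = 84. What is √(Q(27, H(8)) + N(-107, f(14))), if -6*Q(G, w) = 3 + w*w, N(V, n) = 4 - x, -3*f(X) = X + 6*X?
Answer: I*√26106/18 ≈ 8.9763*I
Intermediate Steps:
H(K) = K/12 (H(K) = K*(1/12) = K/12)
f(X) = -7*X/3 (f(X) = -(X + 6*X)/3 = -7*X/3)
N(V, n) = -80 (N(V, n) = 4 - 1*84 = 4 - 84 = -80)
Q(G, w) = -½ - w²/6 (Q(G, w) = -(3 + w*w)/6 = -(3 + w²)/6 = -½ - w²/6)
√(Q(27, H(8)) + N(-107, f(14))) = √((-½ - ((1/12)*8)²/6) - 80) = √((-½ - (⅔)²/6) - 80) = √((-½ - ⅙*4/9) - 80) = √((-½ - 2/27) - 80) = √(-31/54 - 80) = √(-4351/54) = I*√26106/18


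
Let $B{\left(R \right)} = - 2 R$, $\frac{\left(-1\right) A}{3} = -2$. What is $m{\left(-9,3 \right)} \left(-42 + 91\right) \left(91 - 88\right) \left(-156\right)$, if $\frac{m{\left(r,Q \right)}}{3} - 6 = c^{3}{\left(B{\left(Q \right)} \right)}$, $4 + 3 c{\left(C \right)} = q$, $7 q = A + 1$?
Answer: $-343980$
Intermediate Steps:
$A = 6$ ($A = \left(-3\right) \left(-2\right) = 6$)
$q = 1$ ($q = \frac{6 + 1}{7} = \frac{1}{7} \cdot 7 = 1$)
$c{\left(C \right)} = -1$ ($c{\left(C \right)} = - \frac{4}{3} + \frac{1}{3} \cdot 1 = - \frac{4}{3} + \frac{1}{3} = -1$)
$m{\left(r,Q \right)} = 15$ ($m{\left(r,Q \right)} = 18 + 3 \left(-1\right)^{3} = 18 + 3 \left(-1\right) = 18 - 3 = 15$)
$m{\left(-9,3 \right)} \left(-42 + 91\right) \left(91 - 88\right) \left(-156\right) = 15 \left(-42 + 91\right) \left(91 - 88\right) \left(-156\right) = 15 \cdot 49 \cdot 3 \left(-156\right) = 15 \cdot 147 \left(-156\right) = 2205 \left(-156\right) = -343980$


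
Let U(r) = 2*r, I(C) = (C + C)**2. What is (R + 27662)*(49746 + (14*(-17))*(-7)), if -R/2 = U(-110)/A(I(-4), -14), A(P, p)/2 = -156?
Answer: 55461363356/39 ≈ 1.4221e+9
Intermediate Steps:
I(C) = 4*C**2 (I(C) = (2*C)**2 = 4*C**2)
A(P, p) = -312 (A(P, p) = 2*(-156) = -312)
R = -55/39 (R = -2*2*(-110)/(-312) = -(-440)*(-1)/312 = -2*55/78 = -55/39 ≈ -1.4103)
(R + 27662)*(49746 + (14*(-17))*(-7)) = (-55/39 + 27662)*(49746 + (14*(-17))*(-7)) = 1078763*(49746 - 238*(-7))/39 = 1078763*(49746 + 1666)/39 = (1078763/39)*51412 = 55461363356/39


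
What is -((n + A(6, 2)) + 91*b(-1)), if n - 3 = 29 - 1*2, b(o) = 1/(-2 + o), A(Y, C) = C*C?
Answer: -11/3 ≈ -3.6667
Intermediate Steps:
A(Y, C) = C²
n = 30 (n = 3 + (29 - 1*2) = 3 + (29 - 2) = 3 + 27 = 30)
-((n + A(6, 2)) + 91*b(-1)) = -((30 + 2²) + 91/(-2 - 1)) = -((30 + 4) + 91/(-3)) = -(34 + 91*(-⅓)) = -(34 - 91/3) = -1*11/3 = -11/3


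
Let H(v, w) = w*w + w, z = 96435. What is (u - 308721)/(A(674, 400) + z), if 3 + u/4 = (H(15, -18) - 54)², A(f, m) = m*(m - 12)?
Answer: -54717/251635 ≈ -0.21745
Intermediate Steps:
H(v, w) = w + w² (H(v, w) = w² + w = w + w²)
A(f, m) = m*(-12 + m)
u = 254004 (u = -12 + 4*(-18*(1 - 18) - 54)² = -12 + 4*(-18*(-17) - 54)² = -12 + 4*(306 - 54)² = -12 + 4*252² = -12 + 4*63504 = -12 + 254016 = 254004)
(u - 308721)/(A(674, 400) + z) = (254004 - 308721)/(400*(-12 + 400) + 96435) = -54717/(400*388 + 96435) = -54717/(155200 + 96435) = -54717/251635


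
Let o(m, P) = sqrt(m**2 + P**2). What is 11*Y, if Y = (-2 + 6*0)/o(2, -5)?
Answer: -22*sqrt(29)/29 ≈ -4.0853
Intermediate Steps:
o(m, P) = sqrt(P**2 + m**2)
Y = -2*sqrt(29)/29 (Y = (-2 + 6*0)/(sqrt((-5)**2 + 2**2)) = (-2 + 0)/(sqrt(25 + 4)) = -2*sqrt(29)/29 ≈ -0.37139)
11*Y = 11*(-2*sqrt(29)/29) = -22*sqrt(29)/29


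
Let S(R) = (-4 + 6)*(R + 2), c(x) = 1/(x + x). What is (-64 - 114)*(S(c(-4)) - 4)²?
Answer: -89/8 ≈ -11.125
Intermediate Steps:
c(x) = 1/(2*x)
S(R) = 4 + 2*R (S(R) = 2*(2 + R) = 4 + 2*R)
(-64 - 114)*(S(c(-4)) - 4)² = (-64 - 114)*((4 + 2*((½)/(-4))) - 4)² = -178*((4 + 2*((½)*(-¼))) - 4)² = -178*((4 + 2*(-⅛)) - 4)² = -178*((4 - ¼) - 4)² = -178*(15/4 - 4)² = -178*(-¼)² = -178*1/16 = -89/8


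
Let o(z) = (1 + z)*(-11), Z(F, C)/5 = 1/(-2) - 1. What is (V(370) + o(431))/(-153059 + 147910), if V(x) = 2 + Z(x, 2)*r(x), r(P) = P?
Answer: 7525/5149 ≈ 1.4614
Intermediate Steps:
Z(F, C) = -15/2 (Z(F, C) = 5*(1/(-2) - 1) = 5*(-½ - 1) = 5*(-3/2) = -15/2)
V(x) = 2 - 15*x/2
o(z) = -11 - 11*z
(V(370) + o(431))/(-153059 + 147910) = ((2 - 15/2*370) + (-11 - 11*431))/(-153059 + 147910) = ((2 - 2775) + (-11 - 4741))/(-5149) = (-2773 - 4752)*(-1/5149) = -7525*(-1/5149) = 7525/5149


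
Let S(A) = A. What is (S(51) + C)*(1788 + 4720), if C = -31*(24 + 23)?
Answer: -9150248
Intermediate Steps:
C = -1457 (C = -31*47 = -1457)
(S(51) + C)*(1788 + 4720) = (51 - 1457)*(1788 + 4720) = -1406*6508 = -9150248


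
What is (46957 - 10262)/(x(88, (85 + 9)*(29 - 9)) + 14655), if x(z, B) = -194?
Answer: 36695/14461 ≈ 2.5375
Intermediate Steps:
(46957 - 10262)/(x(88, (85 + 9)*(29 - 9)) + 14655) = (46957 - 10262)/(-194 + 14655) = 36695/14461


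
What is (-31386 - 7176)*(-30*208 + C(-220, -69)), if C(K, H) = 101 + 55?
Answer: 234611208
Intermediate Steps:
C(K, H) = 156
(-31386 - 7176)*(-30*208 + C(-220, -69)) = (-31386 - 7176)*(-30*208 + 156) = -38562*(-6240 + 156) = -38562*(-6084) = 234611208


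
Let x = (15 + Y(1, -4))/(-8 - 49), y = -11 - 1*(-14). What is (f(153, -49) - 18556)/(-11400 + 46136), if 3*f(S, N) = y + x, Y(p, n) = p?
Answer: -3172921/5939856 ≈ -0.53417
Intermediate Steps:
y = 3 (y = -11 + 14 = 3)
x = -16/57 (x = (15 + 1)/(-8 - 49) = 16/(-57) = 16*(-1/57) = -16/57 ≈ -0.28070)
f(S, N) = 155/171 (f(S, N) = (3 - 16/57)/3 = (⅓)*(155/57) = 155/171)
(f(153, -49) - 18556)/(-11400 + 46136) = (155/171 - 18556)/(-11400 + 46136) = -3172921/171/34736 = -3172921/171*1/34736 = -3172921/5939856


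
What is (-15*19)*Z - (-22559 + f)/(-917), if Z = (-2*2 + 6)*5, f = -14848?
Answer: -2650857/917 ≈ -2890.8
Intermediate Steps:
Z = 10 (Z = (-4 + 6)*5 = 2*5 = 10)
(-15*19)*Z - (-22559 + f)/(-917) = -15*19*10 - (-22559 - 14848)/(-917) = -285*10 - (-37407)*(-1)/917 = -2850 - 1*37407/917 = -2850 - 37407/917 = -2650857/917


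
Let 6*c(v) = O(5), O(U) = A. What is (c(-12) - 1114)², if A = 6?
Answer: 1238769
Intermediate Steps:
O(U) = 6
c(v) = 1 (c(v) = (⅙)*6 = 1)
(c(-12) - 1114)² = (1 - 1114)² = (-1113)² = 1238769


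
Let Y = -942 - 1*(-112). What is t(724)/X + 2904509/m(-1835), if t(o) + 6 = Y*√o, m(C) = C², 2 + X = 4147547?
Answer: 803104105137/931047814175 - 332*√181/829509 ≈ 0.85720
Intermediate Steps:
X = 4147545 (X = -2 + 4147547 = 4147545)
Y = -830 (Y = -942 + 112 = -830)
t(o) = -6 - 830*√o
t(724)/X + 2904509/m(-1835) = (-6 - 1660*√181)/4147545 + 2904509/((-1835)²) = (-6 - 1660*√181)*(1/4147545) + 2904509/3367225 = (-6 - 1660*√181)*(1/4147545) + 2904509*(1/3367225) = (-2/1382515 - 332*√181/829509) + 2904509/3367225 = 803104105137/931047814175 - 332*√181/829509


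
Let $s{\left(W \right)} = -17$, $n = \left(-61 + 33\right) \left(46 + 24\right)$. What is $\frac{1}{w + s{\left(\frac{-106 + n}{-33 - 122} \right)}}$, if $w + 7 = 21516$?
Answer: $\frac{1}{21492} \approx 4.6529 \cdot 10^{-5}$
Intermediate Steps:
$n = -1960$ ($n = \left(-28\right) 70 = -1960$)
$w = 21509$ ($w = -7 + 21516 = 21509$)
$\frac{1}{w + s{\left(\frac{-106 + n}{-33 - 122} \right)}} = \frac{1}{21509 - 17} = \frac{1}{21492}$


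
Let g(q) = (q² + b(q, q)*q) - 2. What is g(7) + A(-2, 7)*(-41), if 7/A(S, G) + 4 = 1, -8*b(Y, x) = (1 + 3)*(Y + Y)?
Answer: 281/3 ≈ 93.667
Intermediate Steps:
b(Y, x) = -Y (b(Y, x) = -(1 + 3)*(Y + Y)/8 = -2*Y/2 = -Y)
g(q) = -2 (g(q) = (q² + (-q)*q) - 2 = (q² - q²) - 2 = 0 - 2 = -2)
A(S, G) = -7/3 (A(S, G) = 7/(-4 + 1) = 7/(-3) = 7*(-⅓) = -7/3)
g(7) + A(-2, 7)*(-41) = -2 - 7/3*(-41) = -2 + 287/3 = 281/3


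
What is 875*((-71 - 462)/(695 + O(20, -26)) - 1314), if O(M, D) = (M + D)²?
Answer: -840933625/731 ≈ -1.1504e+6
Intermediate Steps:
O(M, D) = (D + M)²
875*((-71 - 462)/(695 + O(20, -26)) - 1314) = 875*((-71 - 462)/(695 + (-26 + 20)²) - 1314) = 875*(-533/(695 + (-6)²) - 1314) = 875*(-533/(695 + 36) - 1314) = 875*(-533/731 - 1314) = 875*(-961067/731) = -840933625/731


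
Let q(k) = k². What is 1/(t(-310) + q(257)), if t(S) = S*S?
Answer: 1/162149 ≈ 6.1672e-6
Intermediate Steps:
t(S) = S²
1/(t(-310) + q(257)) = 1/((-310)² + 257²) = 1/(96100 + 66049) = 1/162149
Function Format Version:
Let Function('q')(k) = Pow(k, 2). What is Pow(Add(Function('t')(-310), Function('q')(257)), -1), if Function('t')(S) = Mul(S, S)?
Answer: Rational(1, 162149) ≈ 6.1672e-6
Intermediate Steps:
Function('t')(S) = Pow(S, 2)
Pow(Add(Function('t')(-310), Function('q')(257)), -1) = Pow(Add(Pow(-310, 2), Pow(257, 2)), -1) = Pow(Add(96100, 66049), -1) = Pow(162149, -1) = Rational(1, 162149)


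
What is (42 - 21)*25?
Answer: 525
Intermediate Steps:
(42 - 21)*25 = 21*25 = 525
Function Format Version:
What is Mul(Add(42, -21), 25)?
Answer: 525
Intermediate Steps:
Mul(Add(42, -21), 25) = Mul(21, 25) = 525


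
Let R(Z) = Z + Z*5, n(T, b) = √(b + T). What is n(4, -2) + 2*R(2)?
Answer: 24 + √2 ≈ 25.414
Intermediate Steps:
n(T, b) = √(T + b)
R(Z) = 6*Z (R(Z) = Z + 5*Z = 6*Z)
n(4, -2) + 2*R(2) = √(4 - 2) + 2*(6*2) = √2 + 2*12 = √2 + 24 = 24 + √2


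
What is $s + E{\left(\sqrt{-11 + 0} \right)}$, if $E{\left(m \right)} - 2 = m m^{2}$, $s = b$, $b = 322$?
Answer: $324 - 11 i \sqrt{11} \approx 324.0 - 36.483 i$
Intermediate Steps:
$s = 322$
$E{\left(m \right)} = 2 + m^{3}$ ($E{\left(m \right)} = 2 + m m^{2} = 2 + m^{3}$)
$s + E{\left(\sqrt{-11 + 0} \right)} = 322 + \left(2 + \left(\sqrt{-11 + 0}\right)^{3}\right) = 322 + \left(2 + \left(\sqrt{-11}\right)^{3}\right) = 322 + \left(2 + \left(i \sqrt{11}\right)^{3}\right) = 322 + \left(2 - 11 i \sqrt{11}\right) = 324 - 11 i \sqrt{11}$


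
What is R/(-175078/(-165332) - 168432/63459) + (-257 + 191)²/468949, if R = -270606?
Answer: 20172943287034430544/118920667644883 ≈ 1.6963e+5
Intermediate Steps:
R/(-175078/(-165332) - 168432/63459) + (-257 + 191)²/468949 = -270606/(-175078/(-165332) - 168432/63459) + (-257 + 191)²/468949 = -270606/(-175078*(-1/165332) - 168432*1/63459) + (-66)²*(1/468949) = -270606/(87539/82666 - 5104/1923) + 4356*(1/468949) = -270606/(-253589767/158966718) + 4356/468949 = -270606*(-158966718/253589767) + 4356/468949 = 43017347691108/253589767 + 4356/468949 = 20172943287034430544/118920667644883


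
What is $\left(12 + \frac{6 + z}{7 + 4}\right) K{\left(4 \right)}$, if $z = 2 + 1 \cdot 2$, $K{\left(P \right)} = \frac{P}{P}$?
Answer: $\frac{142}{11} \approx 12.909$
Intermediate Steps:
$K{\left(P \right)} = 1$
$z = 4$ ($z = 2 + 2 = 4$)
$\left(12 + \frac{6 + z}{7 + 4}\right) K{\left(4 \right)} = \left(12 + \frac{6 + 4}{7 + 4}\right) 1 = \left(12 + \frac{10}{11}\right) 1 = \frac{142}{11} \cdot 1 = \frac{142}{11}$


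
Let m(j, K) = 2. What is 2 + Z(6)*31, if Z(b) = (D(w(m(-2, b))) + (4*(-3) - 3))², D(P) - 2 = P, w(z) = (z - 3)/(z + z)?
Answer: 87111/16 ≈ 5444.4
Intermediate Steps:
w(z) = (-3 + z)/(2*z) (w(z) = (-3 + z)/((2*z)) = (-3 + z)*(1/(2*z)) = (-3 + z)/(2*z))
D(P) = 2 + P
Z(b) = 2809/16 (Z(b) = ((2 + (½)*(-3 + 2)/2) + (4*(-3) - 3))² = ((2 + (½)*(½)*(-1)) + (-12 - 3))² = ((2 - ¼) - 15)² = (7/4 - 15)² = (-53/4)² = 2809/16)
2 + Z(6)*31 = 2 + (2809/16)*31 = 2 + 87079/16 = 87111/16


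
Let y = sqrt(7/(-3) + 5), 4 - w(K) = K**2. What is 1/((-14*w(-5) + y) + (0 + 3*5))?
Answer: 927/286435 - 2*sqrt(6)/286435 ≈ 0.0032192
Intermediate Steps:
w(K) = 4 - K**2
y = 2*sqrt(6)/3 (y = sqrt(7*(-1/3) + 5) = sqrt(-7/3 + 5) = sqrt(8/3) = 2*sqrt(6)/3 ≈ 1.6330)
1/((-14*w(-5) + y) + (0 + 3*5)) = 1/((-14*(4 - 1*(-5)**2) + 2*sqrt(6)/3) + (0 + 3*5)) = 1/((-14*(4 - 1*25) + 2*sqrt(6)/3) + (0 + 15)) = 1/((-14*(4 - 25) + 2*sqrt(6)/3) + 15) = 1/((-14*(-21) + 2*sqrt(6)/3) + 15) = 1/((294 + 2*sqrt(6)/3) + 15) = 1/(309 + 2*sqrt(6)/3)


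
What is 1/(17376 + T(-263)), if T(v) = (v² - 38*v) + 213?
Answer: 1/96752 ≈ 1.0336e-5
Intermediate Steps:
T(v) = 213 + v² - 38*v
1/(17376 + T(-263)) = 1/(17376 + (213 + (-263)² - 38*(-263))) = 1/(17376 + (213 + 69169 + 9994)) = 1/(17376 + 79376) = 1/96752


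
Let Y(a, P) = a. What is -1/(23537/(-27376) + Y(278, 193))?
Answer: -27376/7586991 ≈ -0.0036083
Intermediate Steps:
-1/(23537/(-27376) + Y(278, 193)) = -1/(23537/(-27376) + 278) = -1/(23537*(-1/27376) + 278) = -1/(-23537/27376 + 278) = -1/7586991/27376 = -1*27376/7586991 = -27376/7586991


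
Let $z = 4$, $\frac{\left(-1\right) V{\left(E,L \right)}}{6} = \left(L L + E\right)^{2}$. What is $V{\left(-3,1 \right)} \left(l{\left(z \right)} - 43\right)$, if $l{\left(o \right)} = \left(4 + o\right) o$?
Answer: $264$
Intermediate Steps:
$V{\left(E,L \right)} = - 6 \left(E + L^{2}\right)^{2}$ ($V{\left(E,L \right)} = - 6 \left(L L + E\right)^{2} = - 6 \left(L^{2} + E\right)^{2} = - 6 \left(E + L^{2}\right)^{2}$)
$l{\left(o \right)} = o \left(4 + o\right)$
$V{\left(-3,1 \right)} \left(l{\left(z \right)} - 43\right) = - 6 \left(-3 + 1^{2}\right)^{2} \left(4 \left(4 + 4\right) - 43\right) = - 6 \left(-3 + 1\right)^{2} \left(4 \cdot 8 - 43\right) = - 6 \left(-2\right)^{2} \left(32 - 43\right) = \left(-6\right) 4 \left(-11\right) = \left(-24\right) \left(-11\right) = 264$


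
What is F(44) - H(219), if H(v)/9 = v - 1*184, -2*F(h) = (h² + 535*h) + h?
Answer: -13075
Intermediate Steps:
F(h) = -268*h - h²/2 (F(h) = -((h² + 535*h) + h)/2 = -(h² + 536*h)/2 = -268*h - h²/2)
H(v) = -1656 + 9*v (H(v) = 9*(v - 1*184) = 9*(v - 184) = 9*(-184 + v) = -1656 + 9*v)
F(44) - H(219) = -½*44*(536 + 44) - (-1656 + 9*219) = -½*44*580 - (-1656 + 1971) = -12760 - 1*315 = -12760 - 315 = -13075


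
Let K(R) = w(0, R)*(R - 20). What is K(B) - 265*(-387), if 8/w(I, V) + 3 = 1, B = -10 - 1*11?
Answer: 102719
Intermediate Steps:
B = -21 (B = -10 - 11 = -21)
w(I, V) = -4 (w(I, V) = 8/(-3 + 1) = 8/(-2) = 8*(-½) = -4)
K(R) = 80 - 4*R (K(R) = -4*(R - 20) = -4*(-20 + R) = 80 - 4*R)
K(B) - 265*(-387) = (80 - 4*(-21)) - 265*(-387) = (80 + 84) + 102555 = 164 + 102555 = 102719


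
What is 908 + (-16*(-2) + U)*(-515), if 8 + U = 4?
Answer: -13512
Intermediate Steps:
U = -4 (U = -8 + 4 = -4)
908 + (-16*(-2) + U)*(-515) = 908 + (-16*(-2) - 4)*(-515) = 908 + (32 - 4)*(-515) = 908 + 28*(-515) = 908 - 14420 = -13512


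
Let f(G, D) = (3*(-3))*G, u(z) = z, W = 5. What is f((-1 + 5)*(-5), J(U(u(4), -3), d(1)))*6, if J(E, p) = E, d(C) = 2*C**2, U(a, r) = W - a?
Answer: 1080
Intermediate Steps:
U(a, r) = 5 - a
f(G, D) = -9*G
f((-1 + 5)*(-5), J(U(u(4), -3), d(1)))*6 = -9*(-1 + 5)*(-5)*6 = -36*(-5)*6 = -9*(-20)*6 = 180*6 = 1080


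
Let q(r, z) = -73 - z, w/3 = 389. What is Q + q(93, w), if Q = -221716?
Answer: -222956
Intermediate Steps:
w = 1167 (w = 3*389 = 1167)
Q + q(93, w) = -221716 + (-73 - 1*1167) = -221716 + (-73 - 1167) = -221716 - 1240 = -222956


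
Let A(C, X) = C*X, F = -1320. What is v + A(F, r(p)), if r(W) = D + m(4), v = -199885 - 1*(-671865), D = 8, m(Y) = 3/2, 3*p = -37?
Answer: 459440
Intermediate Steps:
p = -37/3 (p = (1/3)*(-37) = -37/3 ≈ -12.333)
m(Y) = 3/2 (m(Y) = 3*(1/2) = 3/2)
v = 471980 (v = -199885 + 671865 = 471980)
r(W) = 19/2 (r(W) = 8 + 3/2 = 19/2)
v + A(F, r(p)) = 471980 - 1320*19/2 = 471980 - 12540 = 459440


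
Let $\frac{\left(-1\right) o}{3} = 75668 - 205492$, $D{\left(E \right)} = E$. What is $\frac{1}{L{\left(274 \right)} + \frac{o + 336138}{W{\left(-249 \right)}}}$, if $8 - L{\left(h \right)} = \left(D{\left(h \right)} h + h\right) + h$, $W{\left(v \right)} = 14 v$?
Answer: $- \frac{581}{44053831} \approx -1.3188 \cdot 10^{-5}$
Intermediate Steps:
$o = 389472$ ($o = - 3 \left(75668 - 205492\right) = \left(-3\right) \left(-129824\right) = 389472$)
$L{\left(h \right)} = 8 - h^{2} - 2 h$ ($L{\left(h \right)} = 8 - \left(\left(h h + h\right) + h\right) = 8 - \left(\left(h^{2} + h\right) + h\right) = 8 - \left(\left(h + h^{2}\right) + h\right) = 8 - \left(h^{2} + 2 h\right) = 8 - h^{2} - 2 h$)
$\frac{1}{L{\left(274 \right)} + \frac{o + 336138}{W{\left(-249 \right)}}} = \frac{1}{\left(8 - 274^{2} - 548\right) + \frac{389472 + 336138}{14 \left(-249\right)}} = \frac{1}{\left(8 - 75076 - 548\right) + \frac{725610}{-3486}} = \frac{1}{\left(8 - 75076 - 548\right) + 725610 \left(- \frac{1}{3486}\right)} = \frac{1}{-75616 - \frac{120935}{581}} = \frac{1}{- \frac{44053831}{581}} = - \frac{581}{44053831}$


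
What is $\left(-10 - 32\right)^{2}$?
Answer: $1764$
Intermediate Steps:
$\left(-10 - 32\right)^{2} = \left(-42\right)^{2} = 1764$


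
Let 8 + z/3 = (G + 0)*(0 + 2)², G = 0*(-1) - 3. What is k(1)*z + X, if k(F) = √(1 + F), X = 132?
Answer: 132 - 60*√2 ≈ 47.147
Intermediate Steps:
G = -3 (G = 0 - 3 = -3)
z = -60 (z = -24 + 3*((-3 + 0)*(0 + 2)²) = -24 + 3*(-3*2²) = -24 + 3*(-3*4) = -24 + 3*(-12) = -24 - 36 = -60)
k(1)*z + X = √(1 + 1)*(-60) + 132 = √2*(-60) + 132 = -60*√2 + 132 = 132 - 60*√2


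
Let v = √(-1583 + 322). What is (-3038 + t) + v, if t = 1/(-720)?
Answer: -2187361/720 + I*√1261 ≈ -3038.0 + 35.511*I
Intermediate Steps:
v = I*√1261 (v = √(-1261) = I*√1261 ≈ 35.511*I)
t = -1/720 ≈ -0.0013889
(-3038 + t) + v = (-3038 - 1/720) + I*√1261 = -2187361/720 + I*√1261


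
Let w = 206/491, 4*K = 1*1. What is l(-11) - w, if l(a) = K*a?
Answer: -6225/1964 ≈ -3.1696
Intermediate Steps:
K = 1/4 (K = (1*1)/4 = (1/4)*1 = 1/4 ≈ 0.25000)
l(a) = a/4
w = 206/491 (w = 206*(1/491) = 206/491 ≈ 0.41955)
l(-11) - w = (1/4)*(-11) - 1*206/491 = -11/4 - 206/491 = -6225/1964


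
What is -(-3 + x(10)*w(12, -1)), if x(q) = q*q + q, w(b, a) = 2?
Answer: -217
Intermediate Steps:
x(q) = q + q**2 (x(q) = q**2 + q = q + q**2)
-(-3 + x(10)*w(12, -1)) = -(-3 + (10*(1 + 10))*2) = -(-3 + (10*11)*2) = -(-3 + 110*2) = -(-3 + 220) = -1*217 = -217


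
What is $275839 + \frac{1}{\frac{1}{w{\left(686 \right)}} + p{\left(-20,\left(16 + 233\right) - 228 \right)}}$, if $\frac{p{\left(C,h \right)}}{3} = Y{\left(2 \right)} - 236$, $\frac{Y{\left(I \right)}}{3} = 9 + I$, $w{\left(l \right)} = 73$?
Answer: $\frac{12262698511}{44456} \approx 2.7584 \cdot 10^{5}$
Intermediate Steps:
$Y{\left(I \right)} = 27 + 3 I$ ($Y{\left(I \right)} = 3 \left(9 + I\right) = 27 + 3 I$)
$p{\left(C,h \right)} = -609$ ($p{\left(C,h \right)} = 3 \left(\left(27 + 3 \cdot 2\right) - 236\right) = 3 \left(\left(27 + 6\right) - 236\right) = 3 \left(33 - 236\right) = 3 \left(-203\right) = -609$)
$275839 + \frac{1}{\frac{1}{w{\left(686 \right)}} + p{\left(-20,\left(16 + 233\right) - 228 \right)}} = 275839 + \frac{1}{\frac{1}{73} - 609} = 275839 + \frac{1}{- \frac{44456}{73}} = 275839 - \frac{73}{44456} = \frac{12262698511}{44456}$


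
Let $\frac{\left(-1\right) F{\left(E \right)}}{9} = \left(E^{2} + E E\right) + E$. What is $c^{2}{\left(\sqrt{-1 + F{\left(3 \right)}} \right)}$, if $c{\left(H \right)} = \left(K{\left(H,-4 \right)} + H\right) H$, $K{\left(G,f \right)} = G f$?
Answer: $324900$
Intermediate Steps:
$F{\left(E \right)} = - 18 E^{2} - 9 E$ ($F{\left(E \right)} = - 9 \left(\left(E^{2} + E E\right) + E\right) = - 9 \left(\left(E^{2} + E^{2}\right) + E\right) = - 9 \left(2 E^{2} + E\right) = - 9 \left(E + 2 E^{2}\right) = - 18 E^{2} - 9 E$)
$c{\left(H \right)} = - 3 H^{2}$ ($c{\left(H \right)} = \left(H \left(-4\right) + H\right) H = \left(- 4 H + H\right) H = - 3 H H = - 3 H^{2}$)
$c^{2}{\left(\sqrt{-1 + F{\left(3 \right)}} \right)} = \left(- 3 \left(\sqrt{-1 - 27 \left(1 + 2 \cdot 3\right)}\right)^{2}\right)^{2} = \left(- 3 \left(\sqrt{-1 - 27 \left(1 + 6\right)}\right)^{2}\right)^{2} = \left(- 3 \left(\sqrt{-1 - 27 \cdot 7}\right)^{2}\right)^{2} = \left(- 3 \left(\sqrt{-1 - 189}\right)^{2}\right)^{2} = \left(- 3 \left(\sqrt{-190}\right)^{2}\right)^{2} = \left(- 3 \left(i \sqrt{190}\right)^{2}\right)^{2} = \left(\left(-3\right) \left(-190\right)\right)^{2} = 570^{2} = 324900$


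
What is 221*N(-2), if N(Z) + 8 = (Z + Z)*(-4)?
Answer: 1768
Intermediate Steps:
N(Z) = -8 - 8*Z (N(Z) = -8 + (Z + Z)*(-4) = -8 + (2*Z)*(-4) = -8 - 8*Z)
221*N(-2) = 221*(-8 - 8*(-2)) = 221*(-8 + 16) = 221*8 = 1768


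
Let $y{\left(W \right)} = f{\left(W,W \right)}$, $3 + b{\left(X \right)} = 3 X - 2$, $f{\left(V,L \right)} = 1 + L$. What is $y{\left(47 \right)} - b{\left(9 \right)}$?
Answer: $26$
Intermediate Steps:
$b{\left(X \right)} = -5 + 3 X$ ($b{\left(X \right)} = -3 + \left(3 X - 2\right) = -3 + \left(-2 + 3 X\right) = -5 + 3 X$)
$y{\left(W \right)} = 1 + W$
$y{\left(47 \right)} - b{\left(9 \right)} = \left(1 + 47\right) - \left(-5 + 3 \cdot 9\right) = 48 - \left(-5 + 27\right) = 48 - 22 = 26$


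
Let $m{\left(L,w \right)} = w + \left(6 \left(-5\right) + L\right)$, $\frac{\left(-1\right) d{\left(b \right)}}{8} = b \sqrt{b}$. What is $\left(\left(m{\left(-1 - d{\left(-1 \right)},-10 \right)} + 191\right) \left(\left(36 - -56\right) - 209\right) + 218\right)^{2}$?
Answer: $299522128 - 32445504 i \approx 2.9952 \cdot 10^{8} - 3.2446 \cdot 10^{7} i$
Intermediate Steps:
$d{\left(b \right)} = - 8 b^{\frac{3}{2}}$ ($d{\left(b \right)} = - 8 b \sqrt{b} = - 8 b^{\frac{3}{2}}$)
$m{\left(L,w \right)} = -30 + L + w$ ($m{\left(L,w \right)} = w + \left(-30 + L\right) = -30 + L + w$)
$\left(\left(m{\left(-1 - d{\left(-1 \right)},-10 \right)} + 191\right) \left(\left(36 - -56\right) - 209\right) + 218\right)^{2} = \left(\left(\left(-30 - \left(1 - 8 \left(-1\right)^{\frac{3}{2}}\right) - 10\right) + 191\right) \left(\left(36 - -56\right) - 209\right) + 218\right)^{2} = \left(\left(\left(-30 - \left(1 - 8 \left(- i\right)\right) - 10\right) + 191\right) \left(\left(36 + 56\right) - 209\right) + 218\right)^{2} = \left(\left(\left(-30 - \left(1 + 8 i\right) - 10\right) + 191\right) \left(92 - 209\right) + 218\right)^{2} = \left(\left(\left(-30 - \left(1 + 8 i\right) - 10\right) + 191\right) \left(-117\right) + 218\right)^{2} = \left(\left(\left(-41 - 8 i\right) + 191\right) \left(-117\right) + 218\right)^{2} = \left(\left(150 - 8 i\right) \left(-117\right) + 218\right)^{2} = \left(\left(-17550 + 936 i\right) + 218\right)^{2} = \left(-17332 + 936 i\right)^{2}$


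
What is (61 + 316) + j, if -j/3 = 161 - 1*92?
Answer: 170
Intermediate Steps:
j = -207 (j = -3*(161 - 1*92) = -3*(161 - 92) = -3*69 = -207)
(61 + 316) + j = (61 + 316) - 207 = 377 - 207 = 170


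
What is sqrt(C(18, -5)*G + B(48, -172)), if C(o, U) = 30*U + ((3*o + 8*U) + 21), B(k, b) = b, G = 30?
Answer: I*sqrt(3622) ≈ 60.183*I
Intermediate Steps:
C(o, U) = 21 + 3*o + 38*U (C(o, U) = 30*U + (21 + 3*o + 8*U) = 21 + 3*o + 38*U)
sqrt(C(18, -5)*G + B(48, -172)) = sqrt((21 + 3*18 + 38*(-5))*30 - 172) = sqrt((21 + 54 - 190)*30 - 172) = sqrt(-115*30 - 172) = sqrt(-3450 - 172) = sqrt(-3622) = I*sqrt(3622)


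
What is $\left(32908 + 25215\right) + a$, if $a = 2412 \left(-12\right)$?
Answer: $29179$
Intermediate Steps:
$a = -28944$
$\left(32908 + 25215\right) + a = \left(32908 + 25215\right) - 28944 = 58123 - 28944 = 29179$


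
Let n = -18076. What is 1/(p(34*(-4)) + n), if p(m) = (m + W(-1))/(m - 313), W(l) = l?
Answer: -449/8115987 ≈ -5.5323e-5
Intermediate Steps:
p(m) = (-1 + m)/(-313 + m) (p(m) = (m - 1)/(m - 313) = (-1 + m)/(-313 + m))
1/(p(34*(-4)) + n) = 1/((-1 + 34*(-4))/(-313 + 34*(-4)) - 18076) = 1/((-1 - 136)/(-313 - 136) - 18076) = 1/(-137/(-449) - 18076) = 1/(-1/449*(-137) - 18076) = 1/(137/449 - 18076) = 1/(-8115987/449) = -449/8115987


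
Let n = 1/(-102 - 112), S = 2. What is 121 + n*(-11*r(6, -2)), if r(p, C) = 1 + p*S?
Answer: 26037/214 ≈ 121.67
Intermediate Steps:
r(p, C) = 1 + 2*p (r(p, C) = 1 + p*2 = 1 + 2*p)
n = -1/214 (n = 1/(-214) = -1/214 ≈ -0.0046729)
121 + n*(-11*r(6, -2)) = 121 - (-11)*(1 + 2*6)/214 = 121 - (-11)*(1 + 12)/214 = 121 - (-11)*13/214 = 121 - 1/214*(-143) = 121 + 143/214 = 26037/214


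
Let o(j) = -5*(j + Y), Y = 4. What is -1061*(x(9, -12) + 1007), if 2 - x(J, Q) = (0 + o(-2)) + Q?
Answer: -1093891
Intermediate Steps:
o(j) = -20 - 5*j (o(j) = -5*(j + 4) = -5*(4 + j) = -20 - 5*j)
x(J, Q) = 12 - Q (x(J, Q) = 2 - ((0 + (-20 - 5*(-2))) + Q) = 2 - ((0 + (-20 + 10)) + Q) = 2 - ((0 - 10) + Q) = 2 - (-10 + Q) = 2 + (10 - Q) = 12 - Q)
-1061*(x(9, -12) + 1007) = -1061*((12 - 1*(-12)) + 1007) = -1061*((12 + 12) + 1007) = -1061*(24 + 1007) = -1061*1031 = -1093891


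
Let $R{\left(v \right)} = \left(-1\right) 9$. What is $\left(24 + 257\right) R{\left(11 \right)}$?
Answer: $-2529$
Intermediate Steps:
$R{\left(v \right)} = -9$
$\left(24 + 257\right) R{\left(11 \right)} = \left(24 + 257\right) \left(-9\right) = 281 \left(-9\right) = -2529$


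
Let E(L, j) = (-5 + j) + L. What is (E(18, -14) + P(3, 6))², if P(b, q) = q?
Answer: 25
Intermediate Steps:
E(L, j) = -5 + L + j
(E(18, -14) + P(3, 6))² = ((-5 + 18 - 14) + 6)² = (-1 + 6)² = 5² = 25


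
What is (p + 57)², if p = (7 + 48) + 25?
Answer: 18769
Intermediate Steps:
p = 80 (p = 55 + 25 = 80)
(p + 57)² = (80 + 57)² = 137² = 18769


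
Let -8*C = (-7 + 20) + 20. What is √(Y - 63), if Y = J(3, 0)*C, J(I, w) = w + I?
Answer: 3*I*√134/4 ≈ 8.6819*I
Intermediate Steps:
J(I, w) = I + w
C = -33/8 (C = -((-7 + 20) + 20)/8 = -(13 + 20)/8 = -⅛*33 = -33/8 ≈ -4.1250)
Y = -99/8 (Y = (3 + 0)*(-33/8) = 3*(-33/8) = -99/8 ≈ -12.375)
√(Y - 63) = √(-99/8 - 63) = √(-603/8) = 3*I*√134/4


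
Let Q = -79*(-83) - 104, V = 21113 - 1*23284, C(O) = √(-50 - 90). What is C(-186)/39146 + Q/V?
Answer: -6453/2171 + I*√35/19573 ≈ -2.9724 + 0.00030226*I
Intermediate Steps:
C(O) = 2*I*√35 (C(O) = √(-140) = 2*I*√35)
V = -2171 (V = 21113 - 23284 = -2171)
Q = 6453 (Q = 6557 - 104 = 6453)
C(-186)/39146 + Q/V = (2*I*√35)/39146 + 6453/(-2171) = (2*I*√35)*(1/39146) + 6453*(-1/2171) = I*√35/19573 - 6453/2171 = -6453/2171 + I*√35/19573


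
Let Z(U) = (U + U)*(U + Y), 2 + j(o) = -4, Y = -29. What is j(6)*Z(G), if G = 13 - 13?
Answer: 0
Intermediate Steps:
j(o) = -6 (j(o) = -2 - 4 = -6)
G = 0
Z(U) = 2*U*(-29 + U) (Z(U) = (U + U)*(U - 29) = (2*U)*(-29 + U) = 2*U*(-29 + U))
j(6)*Z(G) = -12*0*(-29 + 0) = -12*0*(-29) = -6*0 = 0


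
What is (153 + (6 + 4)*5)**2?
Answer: 41209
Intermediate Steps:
(153 + (6 + 4)*5)**2 = (153 + 10*5)**2 = (153 + 50)**2 = 203**2 = 41209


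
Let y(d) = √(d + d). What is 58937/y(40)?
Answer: 58937*√5/20 ≈ 6589.4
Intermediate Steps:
y(d) = √2*√d (y(d) = √(2*d) = √2*√d)
58937/y(40) = 58937/((√2*√40)) = 58937/((√2*(2*√10))) = 58937/((4*√5)) = 58937*(√5/20) = 58937*√5/20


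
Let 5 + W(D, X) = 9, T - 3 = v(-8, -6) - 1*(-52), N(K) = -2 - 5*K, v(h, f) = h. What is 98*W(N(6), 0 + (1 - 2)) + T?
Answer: 439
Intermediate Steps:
T = 47 (T = 3 + (-8 - 1*(-52)) = 3 + (-8 + 52) = 3 + 44 = 47)
W(D, X) = 4 (W(D, X) = -5 + 9 = 4)
98*W(N(6), 0 + (1 - 2)) + T = 98*4 + 47 = 392 + 47 = 439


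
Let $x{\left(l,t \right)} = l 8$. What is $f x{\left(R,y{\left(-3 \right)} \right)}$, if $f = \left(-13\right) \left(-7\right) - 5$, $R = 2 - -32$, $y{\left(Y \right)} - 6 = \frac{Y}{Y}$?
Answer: $23392$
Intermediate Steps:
$y{\left(Y \right)} = 7$ ($y{\left(Y \right)} = 6 + \frac{Y}{Y} = 6 + 1 = 7$)
$R = 34$ ($R = 2 + 32 = 34$)
$x{\left(l,t \right)} = 8 l$
$f = 86$ ($f = 91 - 5 = 86$)
$f x{\left(R,y{\left(-3 \right)} \right)} = 86 \cdot 8 \cdot 34 = 86 \cdot 272 = 23392$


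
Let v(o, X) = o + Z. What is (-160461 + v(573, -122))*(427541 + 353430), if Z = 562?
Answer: -124428985546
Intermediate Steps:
v(o, X) = 562 + o (v(o, X) = o + 562 = 562 + o)
(-160461 + v(573, -122))*(427541 + 353430) = (-160461 + (562 + 573))*(427541 + 353430) = (-160461 + 1135)*780971 = -159326*780971 = -124428985546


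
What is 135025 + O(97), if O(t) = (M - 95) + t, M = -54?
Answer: 134973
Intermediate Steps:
O(t) = -149 + t (O(t) = (-54 - 95) + t = -149 + t)
135025 + O(97) = 135025 + (-149 + 97) = 135025 - 52 = 134973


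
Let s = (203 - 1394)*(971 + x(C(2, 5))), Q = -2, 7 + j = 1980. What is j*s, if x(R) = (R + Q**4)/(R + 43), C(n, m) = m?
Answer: -36523609749/16 ≈ -2.2827e+9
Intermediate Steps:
j = 1973 (j = -7 + 1980 = 1973)
x(R) = (16 + R)/(43 + R) (x(R) = (R + (-2)**4)/(R + 43) = (R + 16)/(43 + R) = (16 + R)/(43 + R))
s = -18511713/16 (s = (203 - 1394)*(971 + (16 + 5)/(43 + 5)) = -1191*(971 + 21/48) = -1191*(971 + (1/48)*21) = -1191*(971 + 7/16) = -1191*15543/16 = -18511713/16 ≈ -1.1570e+6)
j*s = 1973*(-18511713/16) = -36523609749/16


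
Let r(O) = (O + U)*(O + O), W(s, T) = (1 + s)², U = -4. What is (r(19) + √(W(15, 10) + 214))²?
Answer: (570 + √470)² ≈ 3.5008e+5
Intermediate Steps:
r(O) = 2*O*(-4 + O) (r(O) = (O - 4)*(O + O) = (-4 + O)*(2*O) = 2*O*(-4 + O))
(r(19) + √(W(15, 10) + 214))² = (2*19*(-4 + 19) + √((1 + 15)² + 214))² = (2*19*15 + √(16² + 214))² = (570 + √(256 + 214))² = (570 + √470)²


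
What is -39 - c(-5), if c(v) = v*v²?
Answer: 86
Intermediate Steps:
c(v) = v³
-39 - c(-5) = -39 - 1*(-5)³ = -39 - 1*(-125) = -39 + 125 = 86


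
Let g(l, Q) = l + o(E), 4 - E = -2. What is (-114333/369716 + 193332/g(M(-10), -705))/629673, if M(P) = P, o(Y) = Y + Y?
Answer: 1082995531/7054550996 ≈ 0.15352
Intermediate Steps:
E = 6 (E = 4 - 1*(-2) = 4 + 2 = 6)
o(Y) = 2*Y
g(l, Q) = 12 + l (g(l, Q) = l + 2*6 = l + 12 = 12 + l)
(-114333/369716 + 193332/g(M(-10), -705))/629673 = (-114333/369716 + 193332/(12 - 10))/629673 = (-114333*1/369716 + 193332/2)*(1/629673) = (-114333/369716 + 193332*(½))*(1/629673) = (-114333/369716 + 96666)*(1/629673) = (35738852523/369716)*(1/629673) = 1082995531/7054550996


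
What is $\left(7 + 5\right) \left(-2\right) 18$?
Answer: $-432$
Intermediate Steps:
$\left(7 + 5\right) \left(-2\right) 18 = 12 \left(-2\right) 18 = \left(-24\right) 18 = -432$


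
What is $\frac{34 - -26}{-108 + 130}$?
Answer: $\frac{30}{11} \approx 2.7273$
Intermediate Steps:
$\frac{34 - -26}{-108 + 130} = \frac{34 + \left(-4 + 30\right)}{22} = \left(34 + 26\right) \frac{1}{22} = 60 \cdot \frac{1}{22} = \frac{30}{11}$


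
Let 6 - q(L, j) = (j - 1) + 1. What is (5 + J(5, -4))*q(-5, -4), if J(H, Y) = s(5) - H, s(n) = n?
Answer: 50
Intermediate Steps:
q(L, j) = 6 - j (q(L, j) = 6 - ((j - 1) + 1) = 6 - ((-1 + j) + 1) = 6 - j)
J(H, Y) = 5 - H
(5 + J(5, -4))*q(-5, -4) = (5 + (5 - 1*5))*(6 - 1*(-4)) = (5 + (5 - 5))*(6 + 4) = (5 + 0)*10 = 5*10 = 50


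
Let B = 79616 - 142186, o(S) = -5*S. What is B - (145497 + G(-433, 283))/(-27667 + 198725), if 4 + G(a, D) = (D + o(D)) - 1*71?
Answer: -5351621675/85529 ≈ -62571.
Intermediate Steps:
G(a, D) = -75 - 4*D (G(a, D) = -4 + ((D - 5*D) - 1*71) = -4 + (-4*D - 71) = -4 + (-71 - 4*D) = -75 - 4*D)
B = -62570
B - (145497 + G(-433, 283))/(-27667 + 198725) = -62570 - (145497 + (-75 - 4*283))/(-27667 + 198725) = -62570 - (145497 + (-75 - 1132))/171058 = -62570 - (145497 - 1207)/171058 = -62570 - 144290/171058 = -62570 - 1*72145/85529 = -62570 - 72145/85529 = -5351621675/85529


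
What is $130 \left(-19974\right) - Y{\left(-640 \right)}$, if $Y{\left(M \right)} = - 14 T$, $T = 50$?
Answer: $-2595920$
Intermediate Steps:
$Y{\left(M \right)} = -700$ ($Y{\left(M \right)} = \left(-14\right) 50 = -700$)
$130 \left(-19974\right) - Y{\left(-640 \right)} = 130 \left(-19974\right) - -700 = -2596620 + 700 = -2595920$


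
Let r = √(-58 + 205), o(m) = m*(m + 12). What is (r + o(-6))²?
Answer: 1443 - 504*√3 ≈ 570.05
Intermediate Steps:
o(m) = m*(12 + m)
r = 7*√3 (r = √147 = 7*√3 ≈ 12.124)
(r + o(-6))² = (7*√3 - 6*(12 - 6))² = (7*√3 - 6*6)² = (7*√3 - 36)² = (-36 + 7*√3)²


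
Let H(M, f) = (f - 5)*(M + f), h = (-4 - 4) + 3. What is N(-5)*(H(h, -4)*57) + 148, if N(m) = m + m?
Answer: -46022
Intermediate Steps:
h = -5 (h = -8 + 3 = -5)
H(M, f) = (-5 + f)*(M + f)
N(m) = 2*m
N(-5)*(H(h, -4)*57) + 148 = (2*(-5))*(((-4)² - 5*(-5) - 5*(-4) - 5*(-4))*57) + 148 = -10*(16 + 25 + 20 + 20)*57 + 148 = -810*57 + 148 = -10*4617 + 148 = -46170 + 148 = -46022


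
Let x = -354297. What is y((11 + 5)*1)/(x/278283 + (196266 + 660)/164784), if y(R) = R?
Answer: -40761409664/198962155 ≈ -204.87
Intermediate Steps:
y((11 + 5)*1)/(x/278283 + (196266 + 660)/164784) = ((11 + 5)*1)/(-354297/278283 + (196266 + 660)/164784) = (16*1)/(-354297*1/278283 + 196926*(1/164784)) = 16/(-118099/92761 + 32821/27464) = 16/(-198962155/2547588104) = 16*(-2547588104/198962155) = -40761409664/198962155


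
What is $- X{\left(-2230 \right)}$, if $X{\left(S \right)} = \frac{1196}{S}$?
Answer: $\frac{598}{1115} \approx 0.53632$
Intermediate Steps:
$- X{\left(-2230 \right)} = - \frac{1196}{-2230} = - \frac{1196 \left(-1\right)}{2230} = \left(-1\right) \left(- \frac{598}{1115}\right) = \frac{598}{1115}$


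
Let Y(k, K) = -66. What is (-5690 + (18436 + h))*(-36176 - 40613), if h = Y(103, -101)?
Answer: -973684520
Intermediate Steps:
h = -66
(-5690 + (18436 + h))*(-36176 - 40613) = (-5690 + (18436 - 66))*(-36176 - 40613) = (-5690 + 18370)*(-76789) = 12680*(-76789) = -973684520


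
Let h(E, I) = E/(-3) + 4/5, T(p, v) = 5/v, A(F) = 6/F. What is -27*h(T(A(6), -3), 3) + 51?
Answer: 72/5 ≈ 14.400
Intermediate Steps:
h(E, I) = 4/5 - E/3 (h(E, I) = E*(-1/3) + 4*(1/5) = -E/3 + 4/5 = 4/5 - E/3)
-27*h(T(A(6), -3), 3) + 51 = -27*(4/5 - 5/(3*(-3))) + 51 = -27*(4/5 - 5*(-1)/(3*3)) + 51 = -27*(4/5 - 1/3*(-5/3)) + 51 = -27*(4/5 + 5/9) + 51 = -27*61/45 + 51 = -183/5 + 51 = 72/5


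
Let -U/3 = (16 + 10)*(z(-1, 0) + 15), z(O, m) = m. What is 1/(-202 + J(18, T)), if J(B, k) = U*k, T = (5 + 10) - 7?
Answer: -1/9562 ≈ -0.00010458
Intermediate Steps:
T = 8 (T = 15 - 7 = 8)
U = -1170 (U = -3*(16 + 10)*(0 + 15) = -78*15 = -3*390 = -1170)
J(B, k) = -1170*k
1/(-202 + J(18, T)) = 1/(-202 - 1170*8) = 1/(-202 - 9360) = 1/(-9562) = -1/9562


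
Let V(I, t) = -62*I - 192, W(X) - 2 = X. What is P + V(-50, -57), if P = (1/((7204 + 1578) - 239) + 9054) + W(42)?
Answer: 102567259/8543 ≈ 12006.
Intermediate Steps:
W(X) = 2 + X
V(I, t) = -192 - 62*I
P = 77724215/8543 (P = (1/((7204 + 1578) - 239) + 9054) + (2 + 42) = (1/(8782 - 239) + 9054) + 44 = (1/8543 + 9054) + 44 = 77348323/8543 + 44 = 77724215/8543 ≈ 9098.0)
P + V(-50, -57) = 77724215/8543 + (-192 - 62*(-50)) = 77724215/8543 + (-192 + 3100) = 77724215/8543 + 2908 = 102567259/8543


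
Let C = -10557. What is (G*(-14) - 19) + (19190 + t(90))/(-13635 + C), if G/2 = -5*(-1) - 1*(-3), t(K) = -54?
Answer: -92153/378 ≈ -243.79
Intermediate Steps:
G = 16 (G = 2*(-5*(-1) - 1*(-3)) = 2*(5 + 3) = 2*8 = 16)
(G*(-14) - 19) + (19190 + t(90))/(-13635 + C) = (16*(-14) - 19) + (19190 - 54)/(-13635 - 10557) = (-224 - 19) + 19136/(-24192) = -243 + 19136*(-1/24192) = -243 - 299/378 = -92153/378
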